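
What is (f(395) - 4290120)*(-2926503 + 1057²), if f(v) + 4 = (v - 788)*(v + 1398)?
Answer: 9036813029342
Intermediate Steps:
f(v) = -4 + (-788 + v)*(1398 + v) (f(v) = -4 + (v - 788)*(v + 1398) = -4 + (-788 + v)*(1398 + v))
(f(395) - 4290120)*(-2926503 + 1057²) = ((-1101628 + 395² + 610*395) - 4290120)*(-2926503 + 1057²) = ((-1101628 + 156025 + 240950) - 4290120)*(-2926503 + 1117249) = (-704653 - 4290120)*(-1809254) = -4994773*(-1809254) = 9036813029342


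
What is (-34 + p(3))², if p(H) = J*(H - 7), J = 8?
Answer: 4356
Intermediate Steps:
p(H) = -56 + 8*H (p(H) = 8*(H - 7) = 8*(-7 + H) = -56 + 8*H)
(-34 + p(3))² = (-34 + (-56 + 8*3))² = (-34 + (-56 + 24))² = (-34 - 32)² = (-66)² = 4356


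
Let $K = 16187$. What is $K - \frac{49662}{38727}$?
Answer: $\frac{69647143}{4303} \approx 16186.0$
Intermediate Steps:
$K - \frac{49662}{38727} = 16187 - \frac{49662}{38727} = 16187 - \frac{5518}{4303} = \frac{69647143}{4303}$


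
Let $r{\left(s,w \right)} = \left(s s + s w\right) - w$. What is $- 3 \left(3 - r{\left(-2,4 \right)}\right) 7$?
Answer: $-231$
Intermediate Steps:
$r{\left(s,w \right)} = s^{2} - w + s w$ ($r{\left(s,w \right)} = \left(s^{2} + s w\right) - w = s^{2} - w + s w$)
$- 3 \left(3 - r{\left(-2,4 \right)}\right) 7 = - 3 \left(3 - \left(\left(-2\right)^{2} - 4 - 8\right)\right) 7 = - 3 \left(3 - \left(4 - 4 - 8\right)\right) 7 = - 3 \left(3 - -8\right) 7 = - 3 \left(3 + 8\right) 7 = \left(-3\right) 11 \cdot 7 = \left(-33\right) 7 = -231$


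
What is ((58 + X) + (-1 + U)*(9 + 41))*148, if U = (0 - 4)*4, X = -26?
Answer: -121064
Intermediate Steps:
U = -16 (U = -4*4 = -16)
((58 + X) + (-1 + U)*(9 + 41))*148 = ((58 - 26) + (-1 - 16)*(9 + 41))*148 = (32 - 17*50)*148 = (32 - 850)*148 = -818*148 = -121064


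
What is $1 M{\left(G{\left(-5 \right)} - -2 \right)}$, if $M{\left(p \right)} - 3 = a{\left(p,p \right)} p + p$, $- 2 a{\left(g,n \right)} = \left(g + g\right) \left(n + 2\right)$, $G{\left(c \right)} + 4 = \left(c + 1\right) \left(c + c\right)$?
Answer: $-57719$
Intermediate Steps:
$G{\left(c \right)} = -4 + 2 c \left(1 + c\right)$ ($G{\left(c \right)} = -4 + \left(c + 1\right) \left(c + c\right) = -4 + \left(1 + c\right) 2 c = -4 + 2 c \left(1 + c\right)$)
$a{\left(g,n \right)} = - g \left(2 + n\right)$ ($a{\left(g,n \right)} = - \frac{\left(g + g\right) \left(n + 2\right)}{2} = - \frac{2 g \left(2 + n\right)}{2} = - g \left(2 + n\right)$)
$M{\left(p \right)} = 3 + p - p^{2} \left(2 + p\right)$ ($M{\left(p \right)} = 3 + \left(- p \left(2 + p\right) p + p\right) = 3 - \left(- p + p^{2} \left(2 + p\right)\right) = 3 + p - p^{2} \left(2 + p\right)$)
$1 M{\left(G{\left(-5 \right)} - -2 \right)} = 1 \left(3 + \left(\left(-4 + 2 \left(-5\right) + 2 \left(-5\right)^{2}\right) - -2\right) - \left(\left(-4 + 2 \left(-5\right) + 2 \left(-5\right)^{2}\right) - -2\right)^{2} \left(2 + \left(\left(-4 + 2 \left(-5\right) + 2 \left(-5\right)^{2}\right) - -2\right)\right)\right) = 1 \left(3 + \left(\left(-4 - 10 + 2 \cdot 25\right) + 2\right) - \left(\left(-4 - 10 + 2 \cdot 25\right) + 2\right)^{2} \left(2 + \left(\left(-4 - 10 + 2 \cdot 25\right) + 2\right)\right)\right) = 1 \left(3 + \left(\left(-4 - 10 + 50\right) + 2\right) - \left(\left(-4 - 10 + 50\right) + 2\right)^{2} \left(2 + \left(\left(-4 - 10 + 50\right) + 2\right)\right)\right) = 1 \left(3 + \left(36 + 2\right) - \left(36 + 2\right)^{2} \left(2 + \left(36 + 2\right)\right)\right) = 1 \left(3 + 38 - 38^{2} \left(2 + 38\right)\right) = 1 \left(3 + 38 - 1444 \cdot 40\right) = 1 \left(3 + 38 - 57760\right) = 1 \left(-57719\right) = -57719$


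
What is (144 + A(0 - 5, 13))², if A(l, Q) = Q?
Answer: 24649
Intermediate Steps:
(144 + A(0 - 5, 13))² = (144 + 13)² = 157² = 24649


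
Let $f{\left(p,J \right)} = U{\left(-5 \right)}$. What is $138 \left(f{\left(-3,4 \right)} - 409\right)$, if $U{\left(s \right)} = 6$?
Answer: $-55614$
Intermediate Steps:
$f{\left(p,J \right)} = 6$
$138 \left(f{\left(-3,4 \right)} - 409\right) = 138 \left(6 - 409\right) = 138 \left(-403\right) = -55614$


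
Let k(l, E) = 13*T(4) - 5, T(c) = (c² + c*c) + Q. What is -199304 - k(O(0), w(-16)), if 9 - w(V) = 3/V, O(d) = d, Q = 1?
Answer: -199728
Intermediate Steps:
T(c) = 1 + 2*c² (T(c) = (c² + c*c) + 1 = (c² + c²) + 1 = 2*c² + 1 = 1 + 2*c²)
w(V) = 9 - 3/V
k(l, E) = 424 (k(l, E) = 13*(1 + 2*4²) - 5 = 13*(1 + 2*16) - 5 = 13*(1 + 32) - 5 = 13*33 - 5 = 429 - 5 = 424)
-199304 - k(O(0), w(-16)) = -199304 - 1*424 = -199304 - 424 = -199728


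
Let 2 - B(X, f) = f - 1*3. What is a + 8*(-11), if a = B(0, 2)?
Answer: -85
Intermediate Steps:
B(X, f) = 5 - f (B(X, f) = 2 - (f - 1*3) = 2 - (f - 3) = 2 - (-3 + f) = 2 + (3 - f) = 5 - f)
a = 3 (a = 5 - 1*2 = 5 - 2 = 3)
a + 8*(-11) = 3 + 8*(-11) = 3 - 88 = -85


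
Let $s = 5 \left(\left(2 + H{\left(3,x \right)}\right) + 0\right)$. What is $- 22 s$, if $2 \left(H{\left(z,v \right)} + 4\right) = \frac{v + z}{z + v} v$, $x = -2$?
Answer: $330$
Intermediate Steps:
$H{\left(z,v \right)} = -4 + \frac{v}{2}$ ($H{\left(z,v \right)} = -4 + \frac{\frac{v + z}{z + v} v}{2} = -4 + \frac{\frac{v + z}{v + z} v}{2} = -4 + \frac{1 v}{2} = -4 + \frac{v}{2}$)
$s = -15$ ($s = 5 \left(\left(2 + \left(-4 + \frac{1}{2} \left(-2\right)\right)\right) + 0\right) = 5 \left(\left(2 - 5\right) + 0\right) = 5 \left(-3 + 0\right) = 5 \left(-3\right) = -15$)
$- 22 s = \left(-22\right) \left(-15\right) = 330$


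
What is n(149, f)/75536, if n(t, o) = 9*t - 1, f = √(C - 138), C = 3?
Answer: 335/18884 ≈ 0.017740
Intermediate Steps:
f = 3*I*√15 (f = √(3 - 138) = √(-135) = 3*I*√15 ≈ 11.619*I)
n(t, o) = -1 + 9*t
n(149, f)/75536 = (-1 + 9*149)/75536 = (-1 + 1341)*(1/75536) = 1340*(1/75536) = 335/18884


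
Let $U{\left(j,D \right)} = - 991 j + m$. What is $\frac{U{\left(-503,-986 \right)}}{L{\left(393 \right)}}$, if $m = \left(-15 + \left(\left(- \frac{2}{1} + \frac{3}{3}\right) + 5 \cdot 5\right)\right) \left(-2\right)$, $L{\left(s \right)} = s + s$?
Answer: $\frac{3805}{6} \approx 634.17$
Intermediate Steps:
$L{\left(s \right)} = 2 s$
$m = -18$ ($m = \left(-15 + \left(\left(\left(-2\right) 1 + 3 \cdot \frac{1}{3}\right) + 25\right)\right) \left(-2\right) = \left(-15 + \left(\left(-2 + 1\right) + 25\right)\right) \left(-2\right) = \left(-15 + \left(-1 + 25\right)\right) \left(-2\right) = \left(-15 + 24\right) \left(-2\right) = 9 \left(-2\right) = -18$)
$U{\left(j,D \right)} = -18 - 991 j$ ($U{\left(j,D \right)} = - 991 j - 18 = -18 - 991 j$)
$\frac{U{\left(-503,-986 \right)}}{L{\left(393 \right)}} = \frac{-18 - -498473}{2 \cdot 393} = \frac{-18 + 498473}{786} = 498455 \cdot \frac{1}{786} = \frac{3805}{6}$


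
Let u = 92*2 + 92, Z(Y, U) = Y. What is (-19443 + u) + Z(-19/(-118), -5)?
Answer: -2261687/118 ≈ -19167.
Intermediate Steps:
u = 276 (u = 184 + 92 = 276)
(-19443 + u) + Z(-19/(-118), -5) = (-19443 + 276) - 19/(-118) = -19167 - 19*(-1/118) = -19167 + 19/118 = -2261687/118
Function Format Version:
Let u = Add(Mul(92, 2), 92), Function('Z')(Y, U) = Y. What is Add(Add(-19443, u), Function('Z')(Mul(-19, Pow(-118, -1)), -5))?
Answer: Rational(-2261687, 118) ≈ -19167.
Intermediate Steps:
u = 276 (u = Add(184, 92) = 276)
Add(Add(-19443, u), Function('Z')(Mul(-19, Pow(-118, -1)), -5)) = Add(Add(-19443, 276), Mul(-19, Pow(-118, -1))) = Add(-19167, Mul(-19, Rational(-1, 118))) = Add(-19167, Rational(19, 118)) = Rational(-2261687, 118)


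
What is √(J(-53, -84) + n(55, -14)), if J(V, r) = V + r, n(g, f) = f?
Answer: I*√151 ≈ 12.288*I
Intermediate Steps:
√(J(-53, -84) + n(55, -14)) = √((-53 - 84) - 14) = √(-137 - 14) = √(-151) = I*√151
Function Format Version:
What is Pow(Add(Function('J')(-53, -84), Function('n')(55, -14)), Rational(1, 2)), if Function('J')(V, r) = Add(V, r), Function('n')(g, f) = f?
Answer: Mul(I, Pow(151, Rational(1, 2))) ≈ Mul(12.288, I)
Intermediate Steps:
Pow(Add(Function('J')(-53, -84), Function('n')(55, -14)), Rational(1, 2)) = Pow(Add(Add(-53, -84), -14), Rational(1, 2)) = Pow(Add(-137, -14), Rational(1, 2)) = Pow(-151, Rational(1, 2)) = Mul(I, Pow(151, Rational(1, 2)))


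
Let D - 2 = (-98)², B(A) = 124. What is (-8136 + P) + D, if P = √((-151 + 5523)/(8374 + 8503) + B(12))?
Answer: 1470 + 2*√8852492810/16877 ≈ 1481.2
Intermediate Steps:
D = 9606 (D = 2 + (-98)² = 2 + 9604 = 9606)
P = 2*√8852492810/16877 (P = √((-151 + 5523)/(8374 + 8503) + 124) = √(5372/16877 + 124) = √(2098120/16877) = 2*√8852492810/16877 ≈ 11.150)
(-8136 + P) + D = (-8136 + 2*√8852492810/16877) + 9606 = 1470 + 2*√8852492810/16877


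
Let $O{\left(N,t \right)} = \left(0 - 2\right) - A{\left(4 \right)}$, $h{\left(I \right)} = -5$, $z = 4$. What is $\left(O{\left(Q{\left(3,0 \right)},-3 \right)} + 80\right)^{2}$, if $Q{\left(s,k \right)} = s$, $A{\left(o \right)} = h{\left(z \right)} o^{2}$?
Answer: $24964$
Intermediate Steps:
$A{\left(o \right)} = - 5 o^{2}$
$O{\left(N,t \right)} = 78$ ($O{\left(N,t \right)} = \left(0 - 2\right) - - 5 \cdot 4^{2} = \left(0 - 2\right) - \left(-5\right) 16 = -2 - -80 = -2 + 80 = 78$)
$\left(O{\left(Q{\left(3,0 \right)},-3 \right)} + 80\right)^{2} = \left(78 + 80\right)^{2} = 158^{2} = 24964$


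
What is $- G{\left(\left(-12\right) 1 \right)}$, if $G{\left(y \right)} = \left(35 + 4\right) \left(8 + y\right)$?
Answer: $156$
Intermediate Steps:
$G{\left(y \right)} = 312 + 39 y$ ($G{\left(y \right)} = 39 \left(8 + y\right) = 312 + 39 y$)
$- G{\left(\left(-12\right) 1 \right)} = - (312 + 39 \left(\left(-12\right) 1\right)) = - (312 + 39 \left(-12\right)) = - (312 - 468) = \left(-1\right) \left(-156\right) = 156$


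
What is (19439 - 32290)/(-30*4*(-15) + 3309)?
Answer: -12851/5109 ≈ -2.5154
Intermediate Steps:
(19439 - 32290)/(-30*4*(-15) + 3309) = -12851/(-120*(-15) + 3309) = -12851/(1800 + 3309) = -12851/5109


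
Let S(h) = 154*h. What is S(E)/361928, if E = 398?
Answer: 2189/12926 ≈ 0.16935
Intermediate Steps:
S(E)/361928 = (154*398)/361928 = 61292*(1/361928) = 2189/12926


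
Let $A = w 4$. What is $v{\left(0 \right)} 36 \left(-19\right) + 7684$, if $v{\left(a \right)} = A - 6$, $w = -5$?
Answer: $25468$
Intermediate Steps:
$A = -20$ ($A = \left(-5\right) 4 = -20$)
$v{\left(a \right)} = -26$ ($v{\left(a \right)} = -20 - 6 = -26$)
$v{\left(0 \right)} 36 \left(-19\right) + 7684 = \left(-26\right) 36 \left(-19\right) + 7684 = \left(-936\right) \left(-19\right) + 7684 = 17784 + 7684 = 25468$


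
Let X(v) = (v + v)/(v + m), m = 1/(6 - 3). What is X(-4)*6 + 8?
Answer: 232/11 ≈ 21.091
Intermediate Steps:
m = ⅓ (m = 1/3 = ⅓ ≈ 0.33333)
X(v) = 2*v/(⅓ + v) (X(v) = (v + v)/(v + ⅓) = (2*v)/(⅓ + v) = 2*v/(⅓ + v))
X(-4)*6 + 8 = (6*(-4)/(1 + 3*(-4)))*6 + 8 = (6*(-4)/(1 - 12))*6 + 8 = (6*(-4)/(-11))*6 + 8 = (6*(-4)*(-1/11))*6 + 8 = (24/11)*6 + 8 = 144/11 + 8 = 232/11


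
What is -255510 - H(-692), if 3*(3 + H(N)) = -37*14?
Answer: -766003/3 ≈ -2.5533e+5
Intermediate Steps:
H(N) = -527/3 (H(N) = -3 + (-37*14)/3 = -3 + (1/3)*(-518) = -3 - 518/3 = -527/3)
-255510 - H(-692) = -255510 - 1*(-527/3) = -255510 + 527/3 = -766003/3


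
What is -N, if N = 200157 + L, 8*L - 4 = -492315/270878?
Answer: -433745613965/2167024 ≈ -2.0016e+5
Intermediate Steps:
L = 591197/2167024 (L = ½ + (-492315/270878)/8 = ½ + (-492315*1/270878)/8 = ½ + (⅛)*(-492315/270878) = ½ - 492315/2167024 = 591197/2167024 ≈ 0.27282)
N = 433745613965/2167024 (N = 200157 + 591197/2167024 = 433745613965/2167024 ≈ 2.0016e+5)
-N = -1*433745613965/2167024 = -433745613965/2167024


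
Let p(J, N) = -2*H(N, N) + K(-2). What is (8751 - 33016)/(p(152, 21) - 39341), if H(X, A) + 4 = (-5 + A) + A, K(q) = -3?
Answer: 4853/7882 ≈ 0.61571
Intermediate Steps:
H(X, A) = -9 + 2*A (H(X, A) = -4 + ((-5 + A) + A) = -4 + (-5 + 2*A) = -9 + 2*A)
p(J, N) = 15 - 4*N (p(J, N) = -2*(-9 + 2*N) - 3 = (18 - 4*N) - 3 = 15 - 4*N)
(8751 - 33016)/(p(152, 21) - 39341) = (8751 - 33016)/((15 - 4*21) - 39341) = -24265/((15 - 84) - 39341) = -24265/(-69 - 39341) = -24265/(-39410) = -24265*(-1/39410) = 4853/7882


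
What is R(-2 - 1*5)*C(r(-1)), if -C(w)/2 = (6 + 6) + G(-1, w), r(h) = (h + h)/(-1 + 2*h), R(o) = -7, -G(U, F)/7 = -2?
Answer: 364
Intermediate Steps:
G(U, F) = 14 (G(U, F) = -7*(-2) = 14)
r(h) = 2*h/(-1 + 2*h) (r(h) = (2*h)/(-1 + 2*h) = 2*h/(-1 + 2*h))
C(w) = -52 (C(w) = -2*((6 + 6) + 14) = -2*(12 + 14) = -2*26 = -52)
R(-2 - 1*5)*C(r(-1)) = -7*(-52) = 364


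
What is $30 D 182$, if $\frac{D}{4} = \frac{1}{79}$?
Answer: $\frac{21840}{79} \approx 276.46$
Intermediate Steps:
$D = \frac{4}{79} \approx 0.050633$
$30 D 182 = 30 \cdot \frac{4}{79} \cdot 182 = \frac{120}{79} \cdot 182 = \frac{21840}{79}$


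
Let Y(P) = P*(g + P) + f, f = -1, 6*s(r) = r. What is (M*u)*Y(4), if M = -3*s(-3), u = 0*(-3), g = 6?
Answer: 0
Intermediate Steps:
s(r) = r/6
u = 0
M = 3/2 (M = -(-3)/2 = -3*(-1/2) = 3/2 ≈ 1.5000)
Y(P) = -1 + P*(6 + P) (Y(P) = P*(6 + P) - 1 = -1 + P*(6 + P))
(M*u)*Y(4) = ((3/2)*0)*(-1 + 4**2 + 6*4) = 0*(-1 + 16 + 24) = 0*39 = 0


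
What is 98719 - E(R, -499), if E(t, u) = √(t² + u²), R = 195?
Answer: 98719 - √287026 ≈ 98183.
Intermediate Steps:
98719 - E(R, -499) = 98719 - √(195² + (-499)²) = 98719 - √(38025 + 249001) = 98719 - √287026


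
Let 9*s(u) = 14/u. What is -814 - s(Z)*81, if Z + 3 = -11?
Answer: -805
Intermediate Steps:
Z = -14 (Z = -3 - 11 = -14)
s(u) = 14/(9*u) (s(u) = (14/u)/9 = 14/(9*u))
-814 - s(Z)*81 = -814 - (14/9)/(-14)*81 = -814 - (14/9)*(-1/14)*81 = -814 - (-1)*81/9 = -814 - 1*(-9) = -814 + 9 = -805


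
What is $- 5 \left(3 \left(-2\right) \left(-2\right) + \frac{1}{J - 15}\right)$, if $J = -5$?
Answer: $- \frac{239}{4} \approx -59.75$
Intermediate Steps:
$- 5 \left(3 \left(-2\right) \left(-2\right) + \frac{1}{J - 15}\right) = - 5 \left(3 \left(-2\right) \left(-2\right) + \frac{1}{-5 - 15}\right) = - 5 \left(\left(-6\right) \left(-2\right) + \frac{1}{-20}\right) = - 5 \left(12 - \frac{1}{20}\right) = \left(-5\right) \frac{239}{20} = - \frac{239}{4}$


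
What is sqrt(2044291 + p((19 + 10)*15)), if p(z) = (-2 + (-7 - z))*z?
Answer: sqrt(1851151) ≈ 1360.6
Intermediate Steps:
p(z) = z*(-9 - z) (p(z) = (-9 - z)*z = z*(-9 - z))
sqrt(2044291 + p((19 + 10)*15)) = sqrt(2044291 - (19 + 10)*15*(9 + (19 + 10)*15)) = sqrt(2044291 - 29*15*(9 + 29*15)) = sqrt(2044291 - 1*435*(9 + 435)) = sqrt(2044291 - 1*435*444) = sqrt(2044291 - 193140) = sqrt(1851151)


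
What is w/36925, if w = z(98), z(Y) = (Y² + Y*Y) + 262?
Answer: 3894/7385 ≈ 0.52728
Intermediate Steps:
z(Y) = 262 + 2*Y² (z(Y) = (Y² + Y²) + 262 = 2*Y² + 262 = 262 + 2*Y²)
w = 19470 (w = 262 + 2*98² = 262 + 2*9604 = 262 + 19208 = 19470)
w/36925 = 19470/36925 = 19470*(1/36925) = 3894/7385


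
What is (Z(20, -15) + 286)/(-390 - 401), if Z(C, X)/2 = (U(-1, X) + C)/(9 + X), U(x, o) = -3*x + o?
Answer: -850/2373 ≈ -0.35820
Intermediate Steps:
U(x, o) = o - 3*x
Z(C, X) = 2*(3 + C + X)/(9 + X) (Z(C, X) = 2*(((X - 3*(-1)) + C)/(9 + X)) = 2*(((X + 3) + C)/(9 + X)) = 2*(((3 + X) + C)/(9 + X)) = 2*((3 + C + X)/(9 + X)) = 2*(3 + C + X)/(9 + X))
(Z(20, -15) + 286)/(-390 - 401) = (2*(3 + 20 - 15)/(9 - 15) + 286)/(-390 - 401) = (2*8/(-6) + 286)/(-791) = (2*(-⅙)*8 + 286)*(-1/791) = (-8/3 + 286)*(-1/791) = (850/3)*(-1/791) = -850/2373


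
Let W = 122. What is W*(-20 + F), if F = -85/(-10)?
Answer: -1403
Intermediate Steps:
F = 17/2 (F = -85*(-⅒) = 17/2 ≈ 8.5000)
W*(-20 + F) = 122*(-20 + 17/2) = 122*(-23/2) = -1403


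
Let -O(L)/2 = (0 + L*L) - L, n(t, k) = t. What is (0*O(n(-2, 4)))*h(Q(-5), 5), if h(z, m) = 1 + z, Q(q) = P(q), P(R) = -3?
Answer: 0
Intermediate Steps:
Q(q) = -3
O(L) = -2*L² + 2*L (O(L) = -2*((0 + L*L) - L) = -2*((0 + L²) - L) = -2*(L² - L) = -2*L² + 2*L)
(0*O(n(-2, 4)))*h(Q(-5), 5) = (0*(2*(-2)*(1 - 1*(-2))))*(1 - 3) = (0*(2*(-2)*(1 + 2)))*(-2) = (0*(2*(-2)*3))*(-2) = (0*(-12))*(-2) = 0*(-2) = 0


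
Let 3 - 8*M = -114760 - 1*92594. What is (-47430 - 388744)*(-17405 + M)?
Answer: -14855432179/4 ≈ -3.7139e+9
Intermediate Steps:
M = 207357/8 (M = 3/8 - (-114760 - 1*92594)/8 = 3/8 - (-114760 - 92594)/8 = 3/8 - ⅛*(-207354) = 3/8 + 103677/4 = 207357/8 ≈ 25920.)
(-47430 - 388744)*(-17405 + M) = (-47430 - 388744)*(-17405 + 207357/8) = -436174*68117/8 = -14855432179/4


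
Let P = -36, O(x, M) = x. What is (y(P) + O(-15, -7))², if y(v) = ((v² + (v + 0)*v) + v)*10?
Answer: 652547025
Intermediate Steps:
y(v) = 10*v + 20*v² (y(v) = ((v² + v*v) + v)*10 = ((v² + v²) + v)*10 = (2*v² + v)*10 = (v + 2*v²)*10 = 10*v + 20*v²)
(y(P) + O(-15, -7))² = (10*(-36)*(1 + 2*(-36)) - 15)² = (10*(-36)*(1 - 72) - 15)² = (10*(-36)*(-71) - 15)² = (25560 - 15)² = 25545² = 652547025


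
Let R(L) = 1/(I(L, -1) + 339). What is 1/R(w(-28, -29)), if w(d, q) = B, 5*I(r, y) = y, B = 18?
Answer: 1694/5 ≈ 338.80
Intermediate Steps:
I(r, y) = y/5
w(d, q) = 18
R(L) = 5/1694 (R(L) = 1/((1/5)*(-1) + 339) = 1/(-1/5 + 339) = 1/(1694/5) = 5/1694)
1/R(w(-28, -29)) = 1/(5/1694) = 1694/5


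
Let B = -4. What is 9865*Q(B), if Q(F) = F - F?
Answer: 0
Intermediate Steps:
Q(F) = 0
9865*Q(B) = 9865*0 = 0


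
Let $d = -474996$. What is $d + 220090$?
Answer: $-254906$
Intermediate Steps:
$d + 220090 = -474996 + 220090 = -254906$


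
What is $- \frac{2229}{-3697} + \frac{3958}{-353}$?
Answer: $- \frac{13845889}{1305041} \approx -10.61$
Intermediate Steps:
$- \frac{2229}{-3697} + \frac{3958}{-353} = \left(-2229\right) \left(- \frac{1}{3697}\right) + 3958 \left(- \frac{1}{353}\right) = \frac{2229}{3697} - \frac{3958}{353} = - \frac{13845889}{1305041}$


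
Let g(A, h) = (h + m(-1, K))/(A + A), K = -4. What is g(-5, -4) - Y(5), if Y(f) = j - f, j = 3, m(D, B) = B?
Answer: 14/5 ≈ 2.8000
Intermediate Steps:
g(A, h) = (-4 + h)/(2*A) (g(A, h) = (h - 4)/(A + A) = (-4 + h)/((2*A)) = (-4 + h)*(1/(2*A)) = (-4 + h)/(2*A))
Y(f) = 3 - f
g(-5, -4) - Y(5) = (½)*(-4 - 4)/(-5) - (3 - 1*5) = (½)*(-⅕)*(-8) - (3 - 5) = ⅘ - 1*(-2) = ⅘ + 2 = 14/5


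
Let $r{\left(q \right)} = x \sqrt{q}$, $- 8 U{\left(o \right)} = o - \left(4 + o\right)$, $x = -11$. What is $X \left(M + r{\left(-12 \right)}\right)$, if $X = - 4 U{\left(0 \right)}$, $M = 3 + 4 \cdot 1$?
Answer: $-14 + 44 i \sqrt{3} \approx -14.0 + 76.21 i$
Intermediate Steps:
$M = 7$ ($M = 3 + 4 = 7$)
$U{\left(o \right)} = \frac{1}{2}$ ($U{\left(o \right)} = - \frac{o - \left(4 + o\right)}{8} = \left(- \frac{1}{8}\right) \left(-4\right) = \frac{1}{2}$)
$r{\left(q \right)} = - 11 \sqrt{q}$
$X = -2$ ($X = \left(-4\right) \frac{1}{2} = -2$)
$X \left(M + r{\left(-12 \right)}\right) = - 2 \left(7 - 11 \sqrt{-12}\right) = - 2 \left(7 - 11 \cdot 2 i \sqrt{3}\right) = - 2 \left(7 - 22 i \sqrt{3}\right) = -14 + 44 i \sqrt{3}$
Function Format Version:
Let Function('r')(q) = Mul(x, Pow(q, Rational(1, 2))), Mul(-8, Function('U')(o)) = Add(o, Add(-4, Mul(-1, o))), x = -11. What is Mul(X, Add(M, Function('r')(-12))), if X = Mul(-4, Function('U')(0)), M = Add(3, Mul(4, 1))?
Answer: Add(-14, Mul(44, I, Pow(3, Rational(1, 2)))) ≈ Add(-14.000, Mul(76.210, I))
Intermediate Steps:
M = 7 (M = Add(3, 4) = 7)
Function('U')(o) = Rational(1, 2) (Function('U')(o) = Mul(Rational(-1, 8), Add(o, Add(-4, Mul(-1, o)))) = Mul(Rational(-1, 8), -4) = Rational(1, 2))
Function('r')(q) = Mul(-11, Pow(q, Rational(1, 2)))
X = -2 (X = Mul(-4, Rational(1, 2)) = -2)
Mul(X, Add(M, Function('r')(-12))) = Mul(-2, Add(7, Mul(-11, Pow(-12, Rational(1, 2))))) = Mul(-2, Add(7, Mul(-11, Mul(2, I, Pow(3, Rational(1, 2)))))) = Mul(-2, Add(7, Mul(-22, I, Pow(3, Rational(1, 2))))) = Add(-14, Mul(44, I, Pow(3, Rational(1, 2))))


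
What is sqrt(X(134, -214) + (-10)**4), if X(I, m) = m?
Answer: sqrt(9786) ≈ 98.924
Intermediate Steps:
sqrt(X(134, -214) + (-10)**4) = sqrt(-214 + (-10)**4) = sqrt(-214 + 10000) = sqrt(9786)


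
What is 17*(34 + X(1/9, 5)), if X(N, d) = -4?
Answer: 510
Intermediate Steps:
17*(34 + X(1/9, 5)) = 17*(34 - 4) = 17*30 = 510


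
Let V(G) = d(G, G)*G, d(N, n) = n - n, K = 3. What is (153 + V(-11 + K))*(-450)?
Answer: -68850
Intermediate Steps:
d(N, n) = 0
V(G) = 0 (V(G) = 0*G = 0)
(153 + V(-11 + K))*(-450) = (153 + 0)*(-450) = 153*(-450) = -68850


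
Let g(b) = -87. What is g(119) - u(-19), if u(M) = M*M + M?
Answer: -429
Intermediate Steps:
u(M) = M + M² (u(M) = M² + M = M + M²)
g(119) - u(-19) = -87 - (-19)*(1 - 19) = -87 - (-19)*(-18) = -87 - 1*342 = -87 - 342 = -429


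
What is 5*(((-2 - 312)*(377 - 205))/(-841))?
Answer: 270040/841 ≈ 321.09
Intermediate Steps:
5*(((-2 - 312)*(377 - 205))/(-841)) = 5*(-314*172*(-1/841)) = 5*(-54008*(-1/841)) = 5*(54008/841) = 270040/841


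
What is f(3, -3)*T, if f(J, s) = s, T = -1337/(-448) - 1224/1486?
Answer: -308235/47552 ≈ -6.4821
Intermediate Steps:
T = 102745/47552 (T = -1337*(-1/448) - 1224*1/1486 = 191/64 - 612/743 = 102745/47552 ≈ 2.1607)
f(3, -3)*T = -3*102745/47552 = -308235/47552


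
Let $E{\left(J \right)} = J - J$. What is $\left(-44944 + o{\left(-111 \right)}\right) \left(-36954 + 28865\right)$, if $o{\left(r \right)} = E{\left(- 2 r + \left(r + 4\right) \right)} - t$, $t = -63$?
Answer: $363042409$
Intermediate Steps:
$E{\left(J \right)} = 0$
$o{\left(r \right)} = 63$ ($o{\left(r \right)} = 0 - -63 = 0 + 63 = 63$)
$\left(-44944 + o{\left(-111 \right)}\right) \left(-36954 + 28865\right) = \left(-44944 + 63\right) \left(-36954 + 28865\right) = \left(-44881\right) \left(-8089\right) = 363042409$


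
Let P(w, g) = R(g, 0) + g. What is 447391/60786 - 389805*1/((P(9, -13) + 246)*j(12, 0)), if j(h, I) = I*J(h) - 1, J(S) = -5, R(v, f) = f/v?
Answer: 23798928833/14163138 ≈ 1680.3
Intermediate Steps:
j(h, I) = -1 - 5*I (j(h, I) = I*(-5) - 1 = -5*I - 1 = -1 - 5*I)
P(w, g) = g (P(w, g) = 0/g + g = 0 + g = g)
447391/60786 - 389805*1/((P(9, -13) + 246)*j(12, 0)) = 447391/60786 - 389805*1/((-1 - 5*0)*(-13 + 246)) = 447391*(1/60786) - 389805*1/(233*(-1 + 0)) = 447391/60786 - 389805/(233*(-1)) = 447391/60786 - 389805/(-233) = 447391/60786 - 389805*(-1/233) = 447391/60786 + 389805/233 = 23798928833/14163138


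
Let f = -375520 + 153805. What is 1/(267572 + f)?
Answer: 1/45857 ≈ 2.1807e-5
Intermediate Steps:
f = -221715
1/(267572 + f) = 1/(267572 - 221715) = 1/45857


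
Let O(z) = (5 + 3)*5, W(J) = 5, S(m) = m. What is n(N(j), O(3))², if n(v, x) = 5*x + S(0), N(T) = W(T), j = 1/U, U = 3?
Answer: 40000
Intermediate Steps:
j = ⅓ (j = 1/3 = ⅓ ≈ 0.33333)
N(T) = 5
O(z) = 40 (O(z) = 8*5 = 40)
n(v, x) = 5*x (n(v, x) = 5*x + 0 = 5*x)
n(N(j), O(3))² = (5*40)² = 200² = 40000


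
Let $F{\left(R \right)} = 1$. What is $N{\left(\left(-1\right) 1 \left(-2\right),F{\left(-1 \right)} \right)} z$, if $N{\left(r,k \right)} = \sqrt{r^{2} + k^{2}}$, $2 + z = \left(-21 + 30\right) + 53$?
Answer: $60 \sqrt{5} \approx 134.16$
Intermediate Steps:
$z = 60$ ($z = -2 + \left(\left(-21 + 30\right) + 53\right) = -2 + \left(9 + 53\right) = -2 + 62 = 60$)
$N{\left(r,k \right)} = \sqrt{k^{2} + r^{2}}$
$N{\left(\left(-1\right) 1 \left(-2\right),F{\left(-1 \right)} \right)} z = \sqrt{1^{2} + \left(\left(-1\right) 1 \left(-2\right)\right)^{2}} \cdot 60 = \sqrt{1 + \left(\left(-1\right) \left(-2\right)\right)^{2}} \cdot 60 = \sqrt{1 + 2^{2}} \cdot 60 = \sqrt{1 + 4} \cdot 60 = \sqrt{5} \cdot 60 = 60 \sqrt{5}$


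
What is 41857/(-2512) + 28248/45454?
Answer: -915804551/57090224 ≈ -16.041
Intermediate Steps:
41857/(-2512) + 28248/45454 = 41857*(-1/2512) + 28248*(1/45454) = -41857/2512 + 14124/22727 = -915804551/57090224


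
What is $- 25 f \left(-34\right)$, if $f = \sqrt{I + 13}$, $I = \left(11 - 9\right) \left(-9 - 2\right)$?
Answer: $2550 i \approx 2550.0 i$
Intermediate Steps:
$I = -22$ ($I = 2 \left(-11\right) = -22$)
$f = 3 i$ ($f = \sqrt{-22 + 13} = \sqrt{-9} = 3 i \approx 3.0 i$)
$- 25 f \left(-34\right) = - 25 \cdot 3 i \left(-34\right) = - 75 i \left(-34\right) = 2550 i$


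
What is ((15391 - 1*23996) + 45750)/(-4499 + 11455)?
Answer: 37145/6956 ≈ 5.3400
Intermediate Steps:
((15391 - 1*23996) + 45750)/(-4499 + 11455) = ((15391 - 23996) + 45750)/6956 = (-8605 + 45750)*(1/6956) = 37145*(1/6956) = 37145/6956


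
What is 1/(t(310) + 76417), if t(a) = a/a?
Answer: 1/76418 ≈ 1.3086e-5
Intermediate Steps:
t(a) = 1
1/(t(310) + 76417) = 1/(1 + 76417) = 1/76418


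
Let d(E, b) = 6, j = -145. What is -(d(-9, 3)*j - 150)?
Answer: 1020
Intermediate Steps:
-(d(-9, 3)*j - 150) = -(6*(-145) - 150) = -(-870 - 150) = -1*(-1020) = 1020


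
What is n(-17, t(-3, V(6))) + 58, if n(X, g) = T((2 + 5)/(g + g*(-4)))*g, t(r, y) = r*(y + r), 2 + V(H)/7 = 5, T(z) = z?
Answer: 167/3 ≈ 55.667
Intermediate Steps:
V(H) = 21 (V(H) = -14 + 7*5 = -14 + 35 = 21)
t(r, y) = r*(r + y)
n(X, g) = -7/3 (n(X, g) = ((2 + 5)/(g + g*(-4)))*g = (7/(g - 4*g))*g = (7/((-3*g)))*g = (7*(-1/(3*g)))*g = (-7/(3*g))*g = -7/3)
n(-17, t(-3, V(6))) + 58 = -7/3 + 58 = 167/3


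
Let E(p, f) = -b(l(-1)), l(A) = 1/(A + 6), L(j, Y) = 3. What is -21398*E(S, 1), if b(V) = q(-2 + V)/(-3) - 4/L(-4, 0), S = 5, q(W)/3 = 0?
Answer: -85592/3 ≈ -28531.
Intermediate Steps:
q(W) = 0 (q(W) = 3*0 = 0)
l(A) = 1/(6 + A)
b(V) = -4/3 (b(V) = 0/(-3) - 4/3 = 0*(-1/3) - 4*1/3 = 0 - 4/3 = -4/3)
E(p, f) = 4/3 (E(p, f) = -1*(-4/3) = 4/3)
-21398*E(S, 1) = -21398*4/3 = -85592/3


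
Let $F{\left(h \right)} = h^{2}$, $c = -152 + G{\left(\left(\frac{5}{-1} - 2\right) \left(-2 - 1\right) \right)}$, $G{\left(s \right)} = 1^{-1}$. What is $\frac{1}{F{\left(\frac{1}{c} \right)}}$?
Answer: $22801$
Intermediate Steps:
$G{\left(s \right)} = 1$
$c = -151$ ($c = -152 + 1 = -151$)
$\frac{1}{F{\left(\frac{1}{c} \right)}} = \frac{1}{\left(\frac{1}{-151}\right)^{2}} = \frac{1}{\left(- \frac{1}{151}\right)^{2}} = \frac{1}{\frac{1}{22801}} = 22801$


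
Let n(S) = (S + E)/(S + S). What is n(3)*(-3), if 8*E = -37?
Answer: 13/16 ≈ 0.81250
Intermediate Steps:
E = -37/8 (E = (⅛)*(-37) = -37/8 ≈ -4.6250)
n(S) = (-37/8 + S)/(2*S) (n(S) = (S - 37/8)/(S + S) = (-37/8 + S)/((2*S)) = (-37/8 + S)*(1/(2*S)) = (-37/8 + S)/(2*S))
n(3)*(-3) = ((1/16)*(-37 + 8*3)/3)*(-3) = ((1/16)*(⅓)*(-37 + 24))*(-3) = ((1/16)*(⅓)*(-13))*(-3) = -13/48*(-3) = 13/16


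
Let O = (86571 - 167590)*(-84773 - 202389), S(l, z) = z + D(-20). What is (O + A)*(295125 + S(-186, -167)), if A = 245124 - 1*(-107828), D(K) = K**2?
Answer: 6871778857158740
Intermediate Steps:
S(l, z) = 400 + z (S(l, z) = z + (-20)**2 = z + 400 = 400 + z)
O = 23265578078 (O = -81019*(-287162) = 23265578078)
A = 352952 (A = 245124 + 107828 = 352952)
(O + A)*(295125 + S(-186, -167)) = (23265578078 + 352952)*(295125 + (400 - 167)) = 23265931030*(295125 + 233) = 23265931030*295358 = 6871778857158740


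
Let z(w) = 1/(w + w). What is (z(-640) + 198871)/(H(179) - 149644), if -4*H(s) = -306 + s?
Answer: -254554879/191503680 ≈ -1.3292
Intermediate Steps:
H(s) = 153/2 - s/4 (H(s) = -(-306 + s)/4 = 153/2 - s/4)
z(w) = 1/(2*w)
(z(-640) + 198871)/(H(179) - 149644) = ((1/2)/(-640) + 198871)/((153/2 - 1/4*179) - 149644) = ((1/2)*(-1/640) + 198871)/((153/2 - 179/4) - 149644) = (-1/1280 + 198871)/(127/4 - 149644) = 254554879/(1280*(-598449/4)) = (254554879/1280)*(-4/598449) = -254554879/191503680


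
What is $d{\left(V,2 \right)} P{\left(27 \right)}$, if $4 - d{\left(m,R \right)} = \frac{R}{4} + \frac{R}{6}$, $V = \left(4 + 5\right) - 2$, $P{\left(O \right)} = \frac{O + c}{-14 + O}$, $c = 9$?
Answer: $\frac{114}{13} \approx 8.7692$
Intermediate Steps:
$P{\left(O \right)} = \frac{9 + O}{-14 + O}$ ($P{\left(O \right)} = \frac{O + 9}{-14 + O} = \frac{9 + O}{-14 + O}$)
$V = 7$ ($V = 9 - 2 = 7$)
$d{\left(m,R \right)} = 4 - \frac{5 R}{12}$ ($d{\left(m,R \right)} = 4 - \left(\frac{R}{4} + \frac{R}{6}\right) = 4 - \frac{5 R}{12}$)
$d{\left(V,2 \right)} P{\left(27 \right)} = \left(4 - \frac{5}{6}\right) \frac{9 + 27}{-14 + 27} = \left(4 - \frac{5}{6}\right) \frac{1}{13} \cdot 36 = \frac{19 \cdot \frac{1}{13} \cdot 36}{6} = \frac{19}{6} \cdot \frac{36}{13} = \frac{114}{13}$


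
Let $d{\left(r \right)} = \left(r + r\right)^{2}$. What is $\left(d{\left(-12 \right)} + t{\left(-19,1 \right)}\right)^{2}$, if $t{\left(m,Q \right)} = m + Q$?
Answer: $311364$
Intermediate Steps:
$t{\left(m,Q \right)} = Q + m$
$d{\left(r \right)} = 4 r^{2}$ ($d{\left(r \right)} = \left(2 r\right)^{2} = 4 r^{2}$)
$\left(d{\left(-12 \right)} + t{\left(-19,1 \right)}\right)^{2} = \left(4 \left(-12\right)^{2} + \left(1 - 19\right)\right)^{2} = \left(4 \cdot 144 - 18\right)^{2} = \left(576 - 18\right)^{2} = 558^{2} = 311364$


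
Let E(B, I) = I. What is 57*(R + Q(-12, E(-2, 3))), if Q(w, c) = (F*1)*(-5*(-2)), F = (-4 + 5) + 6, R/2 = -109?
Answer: -8436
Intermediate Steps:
R = -218 (R = 2*(-109) = -218)
F = 7 (F = 1 + 6 = 7)
Q(w, c) = 70 (Q(w, c) = (7*1)*(-5*(-2)) = 7*10 = 70)
57*(R + Q(-12, E(-2, 3))) = 57*(-218 + 70) = 57*(-148) = -8436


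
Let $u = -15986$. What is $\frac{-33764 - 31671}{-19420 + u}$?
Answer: $\frac{65435}{35406} \approx 1.8481$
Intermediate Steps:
$\frac{-33764 - 31671}{-19420 + u} = \frac{-33764 - 31671}{-19420 - 15986} = - \frac{65435}{-35406} = \left(-65435\right) \left(- \frac{1}{35406}\right) = \frac{65435}{35406}$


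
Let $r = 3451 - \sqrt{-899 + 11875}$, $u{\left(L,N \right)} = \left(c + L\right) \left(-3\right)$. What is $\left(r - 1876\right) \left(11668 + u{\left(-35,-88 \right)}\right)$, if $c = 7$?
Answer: $18509400 - 329056 \sqrt{14} \approx 1.7278 \cdot 10^{7}$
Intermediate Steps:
$u{\left(L,N \right)} = -21 - 3 L$ ($u{\left(L,N \right)} = \left(7 + L\right) \left(-3\right) = -21 - 3 L$)
$r = 3451 - 28 \sqrt{14}$ ($r = 3451 - \sqrt{10976} = 3451 - 28 \sqrt{14} \approx 3346.2$)
$\left(r - 1876\right) \left(11668 + u{\left(-35,-88 \right)}\right) = \left(\left(3451 - 28 \sqrt{14}\right) - 1876\right) \left(11668 - -84\right) = \left(1575 - 28 \sqrt{14}\right) \left(11668 + \left(-21 + 105\right)\right) = \left(1575 - 28 \sqrt{14}\right) \left(11668 + 84\right) = \left(1575 - 28 \sqrt{14}\right) 11752 = 18509400 - 329056 \sqrt{14}$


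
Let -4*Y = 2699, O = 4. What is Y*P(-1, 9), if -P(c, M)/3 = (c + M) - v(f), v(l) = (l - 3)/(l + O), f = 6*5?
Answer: 1983765/136 ≈ 14587.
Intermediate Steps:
f = 30
v(l) = (-3 + l)/(4 + l) (v(l) = (l - 3)/(l + 4) = (-3 + l)/(4 + l))
P(c, M) = 81/34 - 3*M - 3*c (P(c, M) = -3*((c + M) - (-3 + 30)/(4 + 30)) = -3*((M + c) - 27/34) = -3*(-27/34 + M + c) = 81/34 - 3*M - 3*c)
Y = -2699/4 (Y = -¼*2699 = -2699/4 ≈ -674.75)
Y*P(-1, 9) = -2699*(81/34 - 3*9 - 3*(-1))/4 = -2699*(81/34 - 27 + 3)/4 = -2699/4*(-735/34) = 1983765/136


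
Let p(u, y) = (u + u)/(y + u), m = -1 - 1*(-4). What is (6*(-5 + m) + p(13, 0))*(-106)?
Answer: 1060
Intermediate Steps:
m = 3 (m = -1 + 4 = 3)
p(u, y) = 2*u/(u + y) (p(u, y) = (2*u)/(u + y) = 2*u/(u + y))
(6*(-5 + m) + p(13, 0))*(-106) = (6*(-5 + 3) + 2*13/(13 + 0))*(-106) = (6*(-2) + 2*13/13)*(-106) = (-12 + 2*13*(1/13))*(-106) = (-12 + 2)*(-106) = -10*(-106) = 1060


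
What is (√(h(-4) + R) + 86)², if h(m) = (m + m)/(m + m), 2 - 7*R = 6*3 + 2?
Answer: (602 + I*√77)²/49 ≈ 7394.4 + 215.61*I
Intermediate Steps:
R = -18/7 (R = 2/7 - (6*3 + 2)/7 = 2/7 - (18 + 2)/7 = 2/7 - ⅐*20 = 2/7 - 20/7 = -18/7 ≈ -2.5714)
h(m) = 1 (h(m) = (2*m)/((2*m)) = (2*m)*(1/(2*m)) = 1)
(√(h(-4) + R) + 86)² = (√(1 - 18/7) + 86)² = (√(-11/7) + 86)² = (I*√77/7 + 86)² = (86 + I*√77/7)²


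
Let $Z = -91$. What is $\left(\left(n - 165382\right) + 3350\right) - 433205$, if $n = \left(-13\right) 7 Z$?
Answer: $-586956$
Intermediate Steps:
$n = 8281$ ($n = \left(-13\right) 7 \left(-91\right) = \left(-91\right) \left(-91\right) = 8281$)
$\left(\left(n - 165382\right) + 3350\right) - 433205 = \left(\left(8281 - 165382\right) + 3350\right) - 433205 = \left(-157101 + 3350\right) - 433205 = -153751 - 433205 = -586956$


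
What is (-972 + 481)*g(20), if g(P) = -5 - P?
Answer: 12275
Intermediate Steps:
(-972 + 481)*g(20) = (-972 + 481)*(-5 - 1*20) = -491*(-5 - 20) = -491*(-25) = 12275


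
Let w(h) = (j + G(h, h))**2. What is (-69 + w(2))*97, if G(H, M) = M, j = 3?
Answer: -4268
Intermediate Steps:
w(h) = (3 + h)**2
(-69 + w(2))*97 = (-69 + (3 + 2)**2)*97 = (-69 + 5**2)*97 = (-69 + 25)*97 = -44*97 = -4268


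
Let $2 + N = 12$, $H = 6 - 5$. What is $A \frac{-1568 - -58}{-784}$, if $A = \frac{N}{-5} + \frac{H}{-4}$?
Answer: $- \frac{6795}{1568} \approx -4.3335$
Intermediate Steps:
$H = 1$
$N = 10$ ($N = -2 + 12 = 10$)
$A = - \frac{9}{4}$ ($A = \frac{10}{-5} + 1 \frac{1}{-4} = 10 \left(- \frac{1}{5}\right) + 1 \left(- \frac{1}{4}\right) = -2 - \frac{1}{4} = - \frac{9}{4} \approx -2.25$)
$A \frac{-1568 - -58}{-784} = - \frac{9 \frac{-1568 - -58}{-784}}{4} = - \frac{9 \left(-1568 + 58\right) \left(- \frac{1}{784}\right)}{4} = - \frac{9 \left(\left(-1510\right) \left(- \frac{1}{784}\right)\right)}{4} = \left(- \frac{9}{4}\right) \frac{755}{392} = - \frac{6795}{1568}$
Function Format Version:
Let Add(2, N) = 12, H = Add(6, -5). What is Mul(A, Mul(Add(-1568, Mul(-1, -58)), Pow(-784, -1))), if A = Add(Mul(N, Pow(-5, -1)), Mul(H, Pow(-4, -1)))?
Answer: Rational(-6795, 1568) ≈ -4.3335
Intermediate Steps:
H = 1
N = 10 (N = Add(-2, 12) = 10)
A = Rational(-9, 4) (A = Add(Mul(10, Pow(-5, -1)), Mul(1, Pow(-4, -1))) = Add(Mul(10, Rational(-1, 5)), Mul(1, Rational(-1, 4))) = Add(-2, Rational(-1, 4)) = Rational(-9, 4) ≈ -2.2500)
Mul(A, Mul(Add(-1568, Mul(-1, -58)), Pow(-784, -1))) = Mul(Rational(-9, 4), Mul(Add(-1568, Mul(-1, -58)), Pow(-784, -1))) = Mul(Rational(-9, 4), Mul(Add(-1568, 58), Rational(-1, 784))) = Mul(Rational(-9, 4), Mul(-1510, Rational(-1, 784))) = Mul(Rational(-9, 4), Rational(755, 392)) = Rational(-6795, 1568)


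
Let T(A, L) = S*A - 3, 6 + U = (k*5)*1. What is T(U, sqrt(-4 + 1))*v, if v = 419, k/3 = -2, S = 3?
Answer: -46509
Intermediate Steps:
k = -6 (k = 3*(-2) = -6)
U = -36 (U = -6 - 6*5*1 = -6 - 30*1 = -6 - 30 = -36)
T(A, L) = -3 + 3*A (T(A, L) = 3*A - 3 = -3 + 3*A)
T(U, sqrt(-4 + 1))*v = (-3 + 3*(-36))*419 = (-3 - 108)*419 = -111*419 = -46509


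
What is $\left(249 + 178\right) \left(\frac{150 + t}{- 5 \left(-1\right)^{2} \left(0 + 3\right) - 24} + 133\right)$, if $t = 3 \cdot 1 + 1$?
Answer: $\frac{2149091}{39} \approx 55105.0$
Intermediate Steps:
$t = 4$ ($t = 3 + 1 = 4$)
$\left(249 + 178\right) \left(\frac{150 + t}{- 5 \left(-1\right)^{2} \left(0 + 3\right) - 24} + 133\right) = \left(249 + 178\right) \left(\frac{150 + 4}{- 5 \left(-1\right)^{2} \left(0 + 3\right) - 24} + 133\right) = 427 \left(\frac{154}{\left(-5\right) 1 \cdot 3 - 24} + 133\right) = 427 \left(\frac{154}{\left(-5\right) 3 - 24} + 133\right) = 427 \left(\frac{154}{-15 - 24} + 133\right) = 427 \left(\frac{154}{-39} + 133\right) = 427 \left(154 \left(- \frac{1}{39}\right) + 133\right) = 427 \left(- \frac{154}{39} + 133\right) = 427 \cdot \frac{5033}{39} = \frac{2149091}{39}$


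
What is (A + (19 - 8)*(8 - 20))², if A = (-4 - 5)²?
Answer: 2601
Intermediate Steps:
A = 81 (A = (-9)² = 81)
(A + (19 - 8)*(8 - 20))² = (81 + (19 - 8)*(8 - 20))² = (81 + 11*(-12))² = (81 - 132)² = (-51)² = 2601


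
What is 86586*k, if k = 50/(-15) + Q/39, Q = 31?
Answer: -2857338/13 ≈ -2.1980e+5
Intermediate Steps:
k = -33/13 (k = 50/(-15) + 31/39 = 50*(-1/15) + 31*(1/39) = -10/3 + 31/39 = -33/13 ≈ -2.5385)
86586*k = 86586*(-33/13) = -2857338/13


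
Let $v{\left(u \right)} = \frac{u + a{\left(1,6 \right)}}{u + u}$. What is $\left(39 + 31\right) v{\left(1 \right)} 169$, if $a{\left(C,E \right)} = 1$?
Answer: $11830$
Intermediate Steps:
$v{\left(u \right)} = \frac{1 + u}{2 u}$ ($v{\left(u \right)} = \frac{u + 1}{u + u} = \frac{1 + u}{2 u}$)
$\left(39 + 31\right) v{\left(1 \right)} 169 = \left(39 + 31\right) \frac{1 + 1}{2 \cdot 1} \cdot 169 = 70 \cdot \frac{1}{2} \cdot 1 \cdot 2 \cdot 169 = 70 \cdot 1 \cdot 169 = 70 \cdot 169 = 11830$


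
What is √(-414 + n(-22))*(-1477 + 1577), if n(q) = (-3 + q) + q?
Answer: 100*I*√461 ≈ 2147.1*I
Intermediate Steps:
n(q) = -3 + 2*q
√(-414 + n(-22))*(-1477 + 1577) = √(-414 + (-3 + 2*(-22)))*(-1477 + 1577) = √(-414 + (-3 - 44))*100 = √(-414 - 47)*100 = √(-461)*100 = (I*√461)*100 = 100*I*√461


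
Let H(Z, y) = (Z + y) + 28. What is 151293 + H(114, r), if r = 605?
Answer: 152040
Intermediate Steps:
H(Z, y) = 28 + Z + y
151293 + H(114, r) = 151293 + (28 + 114 + 605) = 151293 + 747 = 152040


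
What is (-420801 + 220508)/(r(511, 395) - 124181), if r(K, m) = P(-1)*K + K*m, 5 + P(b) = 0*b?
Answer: -200293/75109 ≈ -2.6667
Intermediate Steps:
P(b) = -5 (P(b) = -5 + 0*b = -5 + 0 = -5)
r(K, m) = -5*K + K*m
(-420801 + 220508)/(r(511, 395) - 124181) = (-420801 + 220508)/(511*(-5 + 395) - 124181) = -200293/(511*390 - 124181) = -200293/(199290 - 124181) = -200293/75109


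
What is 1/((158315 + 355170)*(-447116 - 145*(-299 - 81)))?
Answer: -1/201294335760 ≈ -4.9679e-12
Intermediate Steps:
1/((158315 + 355170)*(-447116 - 145*(-299 - 81))) = 1/(513485*(-447116 - 145*(-380))) = 1/(513485*(-447116 + 55100)) = 1/(513485*(-392016)) = 1/(-201294335760) = -1/201294335760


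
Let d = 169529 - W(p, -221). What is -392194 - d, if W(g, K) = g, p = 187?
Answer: -561536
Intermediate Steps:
d = 169342 (d = 169529 - 1*187 = 169529 - 187 = 169342)
-392194 - d = -392194 - 1*169342 = -392194 - 169342 = -561536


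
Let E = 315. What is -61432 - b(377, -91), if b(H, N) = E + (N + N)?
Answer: -61565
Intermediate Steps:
b(H, N) = 315 + 2*N (b(H, N) = 315 + (N + N) = 315 + 2*N)
-61432 - b(377, -91) = -61432 - (315 + 2*(-91)) = -61432 - (315 - 182) = -61432 - 1*133 = -61432 - 133 = -61565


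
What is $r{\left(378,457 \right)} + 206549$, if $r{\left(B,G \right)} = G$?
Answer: $207006$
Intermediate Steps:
$r{\left(378,457 \right)} + 206549 = 457 + 206549 = 207006$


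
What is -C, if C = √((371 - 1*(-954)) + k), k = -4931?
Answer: -I*√3606 ≈ -60.05*I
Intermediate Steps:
C = I*√3606 (C = √((371 - 1*(-954)) - 4931) = √((371 + 954) - 4931) = √(1325 - 4931) = √(-3606) = I*√3606 ≈ 60.05*I)
-C = -I*√3606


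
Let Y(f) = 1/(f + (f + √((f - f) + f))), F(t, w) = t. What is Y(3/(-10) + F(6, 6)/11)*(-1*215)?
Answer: 23650 - 11825*√330/9 ≈ -217.98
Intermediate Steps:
Y(f) = 1/(√f + 2*f) (Y(f) = 1/(f + (f + √(0 + f))) = 1/(f + (f + √f)) = 1/(√f + 2*f))
Y(3/(-10) + F(6, 6)/11)*(-1*215) = (-1*215)/(√(3/(-10) + 6/11) + 2*(3/(-10) + 6/11)) = -215/(√(3*(-⅒) + 6*(1/11)) + 2*(3*(-⅒) + 6*(1/11))) = -215/(√(-3/10 + 6/11) + 2*(-3/10 + 6/11)) = -215/(√(27/110) + 2*(27/110)) = -215/(3*√330/110 + 27/55) = -215/(27/55 + 3*√330/110)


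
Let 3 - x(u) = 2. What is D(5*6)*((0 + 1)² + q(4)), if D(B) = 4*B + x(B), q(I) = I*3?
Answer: 1573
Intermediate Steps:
x(u) = 1 (x(u) = 3 - 1*2 = 3 - 2 = 1)
q(I) = 3*I
D(B) = 1 + 4*B (D(B) = 4*B + 1 = 1 + 4*B)
D(5*6)*((0 + 1)² + q(4)) = (1 + 4*(5*6))*((0 + 1)² + 3*4) = (1 + 4*30)*(1² + 12) = (1 + 120)*(1 + 12) = 121*13 = 1573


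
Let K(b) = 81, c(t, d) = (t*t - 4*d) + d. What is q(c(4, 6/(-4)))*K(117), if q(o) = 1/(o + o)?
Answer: 81/41 ≈ 1.9756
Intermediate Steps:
c(t, d) = t**2 - 3*d (c(t, d) = (t**2 - 4*d) + d = t**2 - 3*d)
q(o) = 1/(2*o)
q(c(4, 6/(-4)))*K(117) = (1/(2*(4**2 - 18/(-4))))*81 = (1/(2*(16 - 18*(-1)/4)))*81 = (1/(2*(16 - 3*(-3/2))))*81 = (1/(2*(16 + 9/2)))*81 = (1/(2*(41/2)))*81 = ((1/2)*(2/41))*81 = (1/41)*81 = 81/41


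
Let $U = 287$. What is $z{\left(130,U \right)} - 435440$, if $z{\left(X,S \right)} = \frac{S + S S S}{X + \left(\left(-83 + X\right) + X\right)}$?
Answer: $- \frac{110039890}{307} \approx -3.5844 \cdot 10^{5}$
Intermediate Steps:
$z{\left(X,S \right)} = \frac{S + S^{3}}{-83 + 3 X}$ ($z{\left(X,S \right)} = \frac{S + S^{2} S}{X + \left(-83 + 2 X\right)} = \frac{S + S^{3}}{-83 + 3 X}$)
$z{\left(130,U \right)} - 435440 = \frac{287 + 287^{3}}{-83 + 3 \cdot 130} - 435440 = \frac{287 + 23639903}{-83 + 390} - 435440 = \frac{1}{307} \cdot 23640190 - 435440 = \frac{23640190}{307} - 435440 = - \frac{110039890}{307}$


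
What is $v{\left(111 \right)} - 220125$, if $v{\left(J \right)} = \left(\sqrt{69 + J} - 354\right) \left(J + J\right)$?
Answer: $-298713 + 1332 \sqrt{5} \approx -2.9573 \cdot 10^{5}$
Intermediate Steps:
$v{\left(J \right)} = 2 J \left(-354 + \sqrt{69 + J}\right)$ ($v{\left(J \right)} = \left(-354 + \sqrt{69 + J}\right) 2 J = 2 J \left(-354 + \sqrt{69 + J}\right)$)
$v{\left(111 \right)} - 220125 = 2 \cdot 111 \left(-354 + \sqrt{69 + 111}\right) - 220125 = 2 \cdot 111 \left(-354 + \sqrt{180}\right) - 220125 = 2 \cdot 111 \left(-354 + 6 \sqrt{5}\right) - 220125 = \left(-78588 + 1332 \sqrt{5}\right) - 220125 = -298713 + 1332 \sqrt{5}$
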